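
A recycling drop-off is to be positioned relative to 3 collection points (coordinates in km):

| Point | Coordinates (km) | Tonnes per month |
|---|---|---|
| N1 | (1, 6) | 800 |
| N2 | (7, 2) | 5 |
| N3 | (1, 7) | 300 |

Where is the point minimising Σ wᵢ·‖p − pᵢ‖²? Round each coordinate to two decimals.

The minimiser of Σwᵢ‖p−pᵢ‖² is the weighted centroid p* = (Σwᵢpᵢ)/(Σwᵢ).
Σwᵢ = 1105.
Σwᵢxᵢ = 800·1 + 5·7 + 300·1 = 1135.
Σwᵢyᵢ = 800·6 + 5·2 + 300·7 = 6910.
x* = 1135/1105 = 1.03, y* = 6910/1105 = 6.25.

(1.03, 6.25)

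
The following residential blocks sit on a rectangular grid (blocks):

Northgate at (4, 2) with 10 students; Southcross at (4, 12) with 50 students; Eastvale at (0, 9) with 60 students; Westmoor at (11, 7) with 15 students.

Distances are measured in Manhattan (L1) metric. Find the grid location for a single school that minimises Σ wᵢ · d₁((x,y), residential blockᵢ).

Manhattan distance separates: Σwᵢ(|x−xᵢ|+|y−yᵢ|) = Σwᵢ|x−xᵢ| + Σwᵢ|y−yᵢ|, so x and y are optimised independently as 1-D weighted medians.
Total weight W = 135; half = 67.5.
x-coordinate, sorted with cumulative weight:
  x=0 (Eastvale, w=60) cum 60
  x=4 (Northgate, w=10) cum 70  ← median
  x=4 (Southcross, w=50) cum 120
  x=11 (Westmoor, w=15) cum 135
⇒ x* = 4
y-coordinate, sorted with cumulative weight:
  y=2 (Northgate, w=10) cum 10
  y=7 (Westmoor, w=15) cum 25
  y=9 (Eastvale, w=60) cum 85  ← median
  y=12 (Southcross, w=50) cum 135
⇒ y* = 9

(4, 9)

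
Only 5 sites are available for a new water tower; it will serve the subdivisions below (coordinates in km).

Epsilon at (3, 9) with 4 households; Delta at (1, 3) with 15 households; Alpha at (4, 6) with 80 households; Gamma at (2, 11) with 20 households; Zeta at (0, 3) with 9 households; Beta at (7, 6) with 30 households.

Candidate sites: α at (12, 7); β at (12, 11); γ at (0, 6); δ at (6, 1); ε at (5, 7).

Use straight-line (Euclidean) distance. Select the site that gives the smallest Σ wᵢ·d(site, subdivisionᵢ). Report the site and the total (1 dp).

Total weighted distance at each candidate:
  α (12, 7): total = 1339.6
  β (12, 11): total = 1537.6
  γ (0, 6): total = 729.1
  δ (6, 1): total = 971.1
  ε (5, 7): total = 434.0
Minimum is at ε with total 434.0 km.

ε, total 434.0 km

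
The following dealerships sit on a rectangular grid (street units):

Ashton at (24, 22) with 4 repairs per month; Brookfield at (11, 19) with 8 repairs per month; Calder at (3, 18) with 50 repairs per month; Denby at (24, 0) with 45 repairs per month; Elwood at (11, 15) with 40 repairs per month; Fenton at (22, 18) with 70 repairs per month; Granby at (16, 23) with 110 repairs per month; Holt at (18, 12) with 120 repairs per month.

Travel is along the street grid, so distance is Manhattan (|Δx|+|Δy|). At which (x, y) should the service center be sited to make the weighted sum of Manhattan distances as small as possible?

(18, 18)

Manhattan distance separates: Σwᵢ(|x−xᵢ|+|y−yᵢ|) = Σwᵢ|x−xᵢ| + Σwᵢ|y−yᵢ|, so x and y are optimised independently as 1-D weighted medians.
Total weight W = 447; half = 223.5.
x-coordinate, sorted with cumulative weight:
  x=3 (Calder, w=50) cum 50
  x=11 (Brookfield, w=8) cum 58
  x=11 (Elwood, w=40) cum 98
  x=16 (Granby, w=110) cum 208
  x=18 (Holt, w=120) cum 328  ← median
  x=22 (Fenton, w=70) cum 398
  x=24 (Ashton, w=4) cum 402
  x=24 (Denby, w=45) cum 447
⇒ x* = 18
y-coordinate, sorted with cumulative weight:
  y=0 (Denby, w=45) cum 45
  y=12 (Holt, w=120) cum 165
  y=15 (Elwood, w=40) cum 205
  y=18 (Calder, w=50) cum 255  ← median
  y=18 (Fenton, w=70) cum 325
  y=19 (Brookfield, w=8) cum 333
  y=22 (Ashton, w=4) cum 337
  y=23 (Granby, w=110) cum 447
⇒ y* = 18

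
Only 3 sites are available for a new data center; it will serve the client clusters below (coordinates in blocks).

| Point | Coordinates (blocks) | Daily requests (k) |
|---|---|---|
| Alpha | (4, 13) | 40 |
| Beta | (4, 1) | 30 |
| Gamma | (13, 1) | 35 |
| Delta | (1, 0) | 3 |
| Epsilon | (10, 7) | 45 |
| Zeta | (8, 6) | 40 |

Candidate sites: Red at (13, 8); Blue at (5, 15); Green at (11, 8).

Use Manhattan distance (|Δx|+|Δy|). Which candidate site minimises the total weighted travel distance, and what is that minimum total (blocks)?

Green, total 1559 blocks

Total weighted distance at each candidate:
  Red (13, 8): total = 1805
  Blue (5, 15): total = 2462
  Green (11, 8): total = 1559
Minimum is at Green with total 1559 blocks.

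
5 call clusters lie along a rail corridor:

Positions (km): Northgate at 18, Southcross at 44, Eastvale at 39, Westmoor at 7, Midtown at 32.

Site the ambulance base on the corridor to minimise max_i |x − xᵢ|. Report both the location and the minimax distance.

The 1-center on a line is the midpoint of the two extreme points: leftmost at 7, rightmost at 44.
Optimal location = (7 + 44)/2 = 25.5; maximum distance = (44 − 7)/2 = 18.5.

location 25.5, max distance 18.5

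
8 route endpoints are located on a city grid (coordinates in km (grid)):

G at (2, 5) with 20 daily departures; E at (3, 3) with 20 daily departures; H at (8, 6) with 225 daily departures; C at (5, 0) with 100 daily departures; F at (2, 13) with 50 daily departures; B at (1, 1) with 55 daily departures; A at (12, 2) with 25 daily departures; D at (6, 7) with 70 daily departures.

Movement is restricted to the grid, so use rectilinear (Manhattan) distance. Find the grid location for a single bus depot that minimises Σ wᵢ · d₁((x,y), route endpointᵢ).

(6, 6)

Manhattan distance separates: Σwᵢ(|x−xᵢ|+|y−yᵢ|) = Σwᵢ|x−xᵢ| + Σwᵢ|y−yᵢ|, so x and y are optimised independently as 1-D weighted medians.
Total weight W = 565; half = 282.5.
x-coordinate, sorted with cumulative weight:
  x=1 (B, w=55) cum 55
  x=2 (G, w=20) cum 75
  x=2 (F, w=50) cum 125
  x=3 (E, w=20) cum 145
  x=5 (C, w=100) cum 245
  x=6 (D, w=70) cum 315  ← median
  x=8 (H, w=225) cum 540
  x=12 (A, w=25) cum 565
⇒ x* = 6
y-coordinate, sorted with cumulative weight:
  y=0 (C, w=100) cum 100
  y=1 (B, w=55) cum 155
  y=2 (A, w=25) cum 180
  y=3 (E, w=20) cum 200
  y=5 (G, w=20) cum 220
  y=6 (H, w=225) cum 445  ← median
  y=7 (D, w=70) cum 515
  y=13 (F, w=50) cum 565
⇒ y* = 6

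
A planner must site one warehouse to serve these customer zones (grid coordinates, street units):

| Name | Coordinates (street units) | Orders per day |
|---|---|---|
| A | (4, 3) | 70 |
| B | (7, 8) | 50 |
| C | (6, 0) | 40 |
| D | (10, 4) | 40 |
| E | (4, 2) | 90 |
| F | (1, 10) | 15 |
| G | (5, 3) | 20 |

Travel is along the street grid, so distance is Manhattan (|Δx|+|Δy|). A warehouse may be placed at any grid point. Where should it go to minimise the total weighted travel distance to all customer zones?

(4, 3)

Manhattan distance separates: Σwᵢ(|x−xᵢ|+|y−yᵢ|) = Σwᵢ|x−xᵢ| + Σwᵢ|y−yᵢ|, so x and y are optimised independently as 1-D weighted medians.
Total weight W = 325; half = 162.5.
x-coordinate, sorted with cumulative weight:
  x=1 (F, w=15) cum 15
  x=4 (A, w=70) cum 85
  x=4 (E, w=90) cum 175  ← median
  x=5 (G, w=20) cum 195
  x=6 (C, w=40) cum 235
  x=7 (B, w=50) cum 285
  x=10 (D, w=40) cum 325
⇒ x* = 4
y-coordinate, sorted with cumulative weight:
  y=0 (C, w=40) cum 40
  y=2 (E, w=90) cum 130
  y=3 (A, w=70) cum 200  ← median
  y=3 (G, w=20) cum 220
  y=4 (D, w=40) cum 260
  y=8 (B, w=50) cum 310
  y=10 (F, w=15) cum 325
⇒ y* = 3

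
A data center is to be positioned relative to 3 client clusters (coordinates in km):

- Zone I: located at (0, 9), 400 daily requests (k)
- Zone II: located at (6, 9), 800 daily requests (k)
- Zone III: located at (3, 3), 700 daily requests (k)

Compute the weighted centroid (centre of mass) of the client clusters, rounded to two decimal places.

(3.63, 6.79)

The minimiser of Σwᵢ‖p−pᵢ‖² is the weighted centroid p* = (Σwᵢpᵢ)/(Σwᵢ).
Σwᵢ = 1900.
Σwᵢxᵢ = 400·0 + 800·6 + 700·3 = 6900.
Σwᵢyᵢ = 400·9 + 800·9 + 700·3 = 12900.
x* = 6900/1900 = 3.63, y* = 12900/1900 = 6.79.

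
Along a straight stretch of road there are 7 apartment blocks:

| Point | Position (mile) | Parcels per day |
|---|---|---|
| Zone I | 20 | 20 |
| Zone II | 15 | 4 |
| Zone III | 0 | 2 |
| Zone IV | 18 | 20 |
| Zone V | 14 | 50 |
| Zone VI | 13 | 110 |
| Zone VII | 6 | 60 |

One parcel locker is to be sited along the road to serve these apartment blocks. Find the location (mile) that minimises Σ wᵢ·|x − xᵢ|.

x = 13

For a sum of weighted absolute distances on a line, the optimum is the weighted median (not the mean). Total weight W = 266; half-weight = 133.
Sort by position and accumulate weight:
  mile 0 (Zone III, w=2) → cum 2
  mile 6 (Zone VII, w=60) → cum 62
  mile 13 (Zone VI, w=110) → cum 172  ≥ 133 → median here
  mile 14 (Zone V, w=50) → cum 222
  mile 15 (Zone II, w=4) → cum 226
  mile 18 (Zone IV, w=20) → cum 246
  mile 20 (Zone I, w=20) → cum 266
Optimal location: mile 13.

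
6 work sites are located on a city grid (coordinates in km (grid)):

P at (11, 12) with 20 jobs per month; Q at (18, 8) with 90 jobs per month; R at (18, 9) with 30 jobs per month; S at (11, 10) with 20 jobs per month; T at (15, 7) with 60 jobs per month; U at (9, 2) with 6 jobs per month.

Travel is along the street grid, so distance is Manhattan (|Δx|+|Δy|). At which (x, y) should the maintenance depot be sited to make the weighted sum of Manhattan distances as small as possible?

(18, 8)

Manhattan distance separates: Σwᵢ(|x−xᵢ|+|y−yᵢ|) = Σwᵢ|x−xᵢ| + Σwᵢ|y−yᵢ|, so x and y are optimised independently as 1-D weighted medians.
Total weight W = 226; half = 113.
x-coordinate, sorted with cumulative weight:
  x=9 (U, w=6) cum 6
  x=11 (P, w=20) cum 26
  x=11 (S, w=20) cum 46
  x=15 (T, w=60) cum 106
  x=18 (Q, w=90) cum 196  ← median
  x=18 (R, w=30) cum 226
⇒ x* = 18
y-coordinate, sorted with cumulative weight:
  y=2 (U, w=6) cum 6
  y=7 (T, w=60) cum 66
  y=8 (Q, w=90) cum 156  ← median
  y=9 (R, w=30) cum 186
  y=10 (S, w=20) cum 206
  y=12 (P, w=20) cum 226
⇒ y* = 8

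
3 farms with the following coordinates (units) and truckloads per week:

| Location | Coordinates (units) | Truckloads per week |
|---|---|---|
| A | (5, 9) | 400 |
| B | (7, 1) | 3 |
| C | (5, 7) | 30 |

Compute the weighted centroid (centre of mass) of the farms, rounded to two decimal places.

(5.01, 8.81)

The minimiser of Σwᵢ‖p−pᵢ‖² is the weighted centroid p* = (Σwᵢpᵢ)/(Σwᵢ).
Σwᵢ = 433.
Σwᵢxᵢ = 400·5 + 3·7 + 30·5 = 2171.
Σwᵢyᵢ = 400·9 + 3·1 + 30·7 = 3813.
x* = 2171/433 = 5.01, y* = 3813/433 = 8.81.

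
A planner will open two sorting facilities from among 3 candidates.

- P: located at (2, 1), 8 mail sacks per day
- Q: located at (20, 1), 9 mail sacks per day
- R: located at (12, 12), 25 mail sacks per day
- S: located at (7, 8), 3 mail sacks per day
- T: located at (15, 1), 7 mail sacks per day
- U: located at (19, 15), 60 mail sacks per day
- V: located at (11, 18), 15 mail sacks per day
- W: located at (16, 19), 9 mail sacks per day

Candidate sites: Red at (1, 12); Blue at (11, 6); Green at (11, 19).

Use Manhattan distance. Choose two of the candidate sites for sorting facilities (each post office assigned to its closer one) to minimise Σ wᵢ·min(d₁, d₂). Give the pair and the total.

Evaluate every pair (each demand assigned to the nearer of the two):
  {Blue, Green}: total = 1274
  {Red, Green}: total = 1503
  {Red, Blue}: total = 1840
Best pair: {Blue, Green} with total 1274.

{Blue, Green}, total 1274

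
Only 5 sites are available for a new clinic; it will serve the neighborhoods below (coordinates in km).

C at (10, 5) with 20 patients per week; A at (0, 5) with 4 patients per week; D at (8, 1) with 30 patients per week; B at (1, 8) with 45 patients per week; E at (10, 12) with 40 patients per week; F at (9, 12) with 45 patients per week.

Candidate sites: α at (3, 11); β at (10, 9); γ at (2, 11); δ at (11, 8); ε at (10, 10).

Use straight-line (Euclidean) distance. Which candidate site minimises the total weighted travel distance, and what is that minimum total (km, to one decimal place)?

ε, total 1016.8 km

Total weighted distance at each candidate:
  α (3, 11): total = 1265.5
  β (10, 9): total = 1040.3
  γ (2, 11): total = 1358.1
  δ (11, 8): total = 1153.5
  ε (10, 10): total = 1016.8
Minimum is at ε with total 1016.8 km.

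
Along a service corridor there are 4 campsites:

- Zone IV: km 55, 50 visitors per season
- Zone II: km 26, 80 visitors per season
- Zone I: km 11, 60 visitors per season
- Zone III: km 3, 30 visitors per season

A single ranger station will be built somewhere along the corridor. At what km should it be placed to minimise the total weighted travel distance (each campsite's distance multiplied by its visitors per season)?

For a sum of weighted absolute distances on a line, the optimum is the weighted median (not the mean). Total weight W = 220; half-weight = 110.
Sort by position and accumulate weight:
  km 3 (Zone III, w=30) → cum 30
  km 11 (Zone I, w=60) → cum 90
  km 26 (Zone II, w=80) → cum 170  ≥ 110 → median here
  km 55 (Zone IV, w=50) → cum 220
Optimal location: km 26.

x = 26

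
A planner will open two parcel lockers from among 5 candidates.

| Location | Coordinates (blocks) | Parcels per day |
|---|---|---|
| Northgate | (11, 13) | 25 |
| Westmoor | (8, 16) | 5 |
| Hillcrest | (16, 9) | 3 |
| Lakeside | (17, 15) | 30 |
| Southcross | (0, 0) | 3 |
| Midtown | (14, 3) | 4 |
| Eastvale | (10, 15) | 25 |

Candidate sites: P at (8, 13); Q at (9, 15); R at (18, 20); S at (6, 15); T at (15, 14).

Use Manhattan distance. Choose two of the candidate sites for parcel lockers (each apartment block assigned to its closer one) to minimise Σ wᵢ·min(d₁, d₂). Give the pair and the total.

{Q, T}, total 363

Evaluate every pair (each demand assigned to the nearer of the two):
  {Q, T}: total = 363
  {P, T}: total = 409
  {S, T}: total = 459
  {Q, R}: total = 494
  {P, Q}: total = 513
  {P, R}: total = 533
  {Q, S}: total = 545
  {R, T}: total = 563
  {R, S}: total = 652
  {P, S}: total = 683
Best pair: {Q, T} with total 363.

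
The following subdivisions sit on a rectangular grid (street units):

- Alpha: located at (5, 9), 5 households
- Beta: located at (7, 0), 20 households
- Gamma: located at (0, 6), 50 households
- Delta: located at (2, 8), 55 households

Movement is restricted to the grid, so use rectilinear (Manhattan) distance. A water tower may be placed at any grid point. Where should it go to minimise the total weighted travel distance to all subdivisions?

(2, 6)

Manhattan distance separates: Σwᵢ(|x−xᵢ|+|y−yᵢ|) = Σwᵢ|x−xᵢ| + Σwᵢ|y−yᵢ|, so x and y are optimised independently as 1-D weighted medians.
Total weight W = 130; half = 65.
x-coordinate, sorted with cumulative weight:
  x=0 (Gamma, w=50) cum 50
  x=2 (Delta, w=55) cum 105  ← median
  x=5 (Alpha, w=5) cum 110
  x=7 (Beta, w=20) cum 130
⇒ x* = 2
y-coordinate, sorted with cumulative weight:
  y=0 (Beta, w=20) cum 20
  y=6 (Gamma, w=50) cum 70  ← median
  y=8 (Delta, w=55) cum 125
  y=9 (Alpha, w=5) cum 130
⇒ y* = 6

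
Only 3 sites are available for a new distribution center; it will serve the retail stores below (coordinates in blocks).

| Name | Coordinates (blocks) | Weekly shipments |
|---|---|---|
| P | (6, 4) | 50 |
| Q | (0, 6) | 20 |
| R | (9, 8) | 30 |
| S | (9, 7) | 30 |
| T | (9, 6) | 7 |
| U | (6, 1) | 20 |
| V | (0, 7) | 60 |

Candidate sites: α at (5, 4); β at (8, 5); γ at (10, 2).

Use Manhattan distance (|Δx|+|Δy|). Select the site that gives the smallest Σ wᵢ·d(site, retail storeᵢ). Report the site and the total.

α, total 1242 blocks

Total weighted distance at each candidate:
  α (5, 4): total = 1242
  β (8, 5): total = 1274
  γ (10, 2): total = 2005
Minimum is at α with total 1242 blocks.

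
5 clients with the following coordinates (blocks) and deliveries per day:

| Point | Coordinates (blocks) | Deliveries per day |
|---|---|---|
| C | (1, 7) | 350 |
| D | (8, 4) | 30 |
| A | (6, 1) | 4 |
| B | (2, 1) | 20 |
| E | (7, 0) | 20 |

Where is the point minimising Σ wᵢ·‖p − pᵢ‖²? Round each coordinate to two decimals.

(1.87, 6.12)

The minimiser of Σwᵢ‖p−pᵢ‖² is the weighted centroid p* = (Σwᵢpᵢ)/(Σwᵢ).
Σwᵢ = 424.
Σwᵢxᵢ = 350·1 + 30·8 + 4·6 + 20·2 + 20·7 = 794.
Σwᵢyᵢ = 350·7 + 30·4 + 4·1 + 20·1 + 20·0 = 2594.
x* = 794/424 = 1.87, y* = 2594/424 = 6.12.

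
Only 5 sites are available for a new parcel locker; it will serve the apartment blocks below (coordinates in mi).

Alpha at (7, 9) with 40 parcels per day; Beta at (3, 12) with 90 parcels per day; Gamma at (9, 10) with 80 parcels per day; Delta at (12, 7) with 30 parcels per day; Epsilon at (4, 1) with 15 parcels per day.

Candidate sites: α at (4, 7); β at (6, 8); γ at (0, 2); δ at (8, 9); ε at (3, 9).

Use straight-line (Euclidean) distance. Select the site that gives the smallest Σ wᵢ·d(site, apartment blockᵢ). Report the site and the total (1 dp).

Total weighted distance at each candidate:
  α (4, 7): total = 1399.6
  β (6, 8): total = 1086.7
  γ (0, 2): total = 2750.8
  δ (8, 9): total = 946.3
  ε (3, 9): total = 1314.1
Minimum is at δ with total 946.3 mi.

δ, total 946.3 mi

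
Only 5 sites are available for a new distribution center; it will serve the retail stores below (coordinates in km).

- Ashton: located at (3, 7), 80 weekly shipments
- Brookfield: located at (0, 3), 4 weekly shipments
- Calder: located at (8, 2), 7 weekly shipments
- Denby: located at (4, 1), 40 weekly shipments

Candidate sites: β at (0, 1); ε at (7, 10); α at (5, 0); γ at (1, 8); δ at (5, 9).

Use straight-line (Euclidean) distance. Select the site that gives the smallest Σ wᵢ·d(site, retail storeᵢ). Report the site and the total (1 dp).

Total weighted distance at each candidate:
  β (0, 1): total = 761.1
  ε (7, 10): total = 875.5
  α (5, 0): total = 687.5
  γ (1, 8): total = 568.4
  δ (5, 9): total = 633.3
Minimum is at γ with total 568.4 km.

γ, total 568.4 km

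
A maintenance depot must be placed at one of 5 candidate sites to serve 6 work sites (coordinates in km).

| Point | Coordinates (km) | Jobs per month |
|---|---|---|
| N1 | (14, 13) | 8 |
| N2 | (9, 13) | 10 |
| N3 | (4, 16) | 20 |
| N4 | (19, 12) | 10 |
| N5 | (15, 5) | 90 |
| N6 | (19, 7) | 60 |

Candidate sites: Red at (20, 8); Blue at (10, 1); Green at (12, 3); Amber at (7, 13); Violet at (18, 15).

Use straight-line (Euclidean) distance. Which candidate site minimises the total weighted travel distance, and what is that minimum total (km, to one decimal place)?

Total weighted distance at each candidate:
  Red (20, 8): total = 1192.0
  Blue (10, 1): total = 1912.1
  Green (12, 3): total = 1413.5
  Amber (7, 13): total = 2104.5
  Violet (18, 15): total = 1863.7
Minimum is at Red with total 1192.0 km.

Red, total 1192.0 km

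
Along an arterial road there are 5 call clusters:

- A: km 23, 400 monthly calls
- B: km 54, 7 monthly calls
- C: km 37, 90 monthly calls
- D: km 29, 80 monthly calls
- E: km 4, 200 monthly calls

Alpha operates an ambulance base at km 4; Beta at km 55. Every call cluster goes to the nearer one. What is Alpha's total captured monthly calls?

680

The indifferent point is the midpoint (4+55)/2 = 29.5; call clusters left of it (closer to Alpha at 4) go to Alpha, those right go to Beta.
  E at 4 (w=200) → Alpha
  A at 23 (w=400) → Alpha
  D at 29 (w=80) → Alpha
  C at 37 (w=90) → Beta
  B at 54 (w=7) → Beta
Alpha captures 680; Beta captures 97.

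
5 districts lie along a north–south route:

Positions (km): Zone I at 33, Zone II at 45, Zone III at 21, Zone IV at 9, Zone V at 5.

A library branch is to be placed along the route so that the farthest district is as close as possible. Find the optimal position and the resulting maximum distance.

location 25, max distance 20

The 1-center on a line is the midpoint of the two extreme points: leftmost at 5, rightmost at 45.
Optimal location = (5 + 45)/2 = 25; maximum distance = (45 − 5)/2 = 20.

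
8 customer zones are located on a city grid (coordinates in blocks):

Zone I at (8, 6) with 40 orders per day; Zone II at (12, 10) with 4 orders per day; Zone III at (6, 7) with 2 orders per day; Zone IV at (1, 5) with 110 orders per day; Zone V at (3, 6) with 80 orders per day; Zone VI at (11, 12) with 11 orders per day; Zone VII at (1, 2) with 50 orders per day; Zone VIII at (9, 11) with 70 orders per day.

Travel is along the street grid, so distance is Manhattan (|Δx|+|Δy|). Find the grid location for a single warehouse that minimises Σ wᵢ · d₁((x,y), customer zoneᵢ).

Manhattan distance separates: Σwᵢ(|x−xᵢ|+|y−yᵢ|) = Σwᵢ|x−xᵢ| + Σwᵢ|y−yᵢ|, so x and y are optimised independently as 1-D weighted medians.
Total weight W = 367; half = 183.5.
x-coordinate, sorted with cumulative weight:
  x=1 (Zone IV, w=110) cum 110
  x=1 (Zone VII, w=50) cum 160
  x=3 (Zone V, w=80) cum 240  ← median
  x=6 (Zone III, w=2) cum 242
  x=8 (Zone I, w=40) cum 282
  x=9 (Zone VIII, w=70) cum 352
  x=11 (Zone VI, w=11) cum 363
  x=12 (Zone II, w=4) cum 367
⇒ x* = 3
y-coordinate, sorted with cumulative weight:
  y=2 (Zone VII, w=50) cum 50
  y=5 (Zone IV, w=110) cum 160
  y=6 (Zone I, w=40) cum 200  ← median
  y=6 (Zone V, w=80) cum 280
  y=7 (Zone III, w=2) cum 282
  y=10 (Zone II, w=4) cum 286
  y=11 (Zone VIII, w=70) cum 356
  y=12 (Zone VI, w=11) cum 367
⇒ y* = 6

(3, 6)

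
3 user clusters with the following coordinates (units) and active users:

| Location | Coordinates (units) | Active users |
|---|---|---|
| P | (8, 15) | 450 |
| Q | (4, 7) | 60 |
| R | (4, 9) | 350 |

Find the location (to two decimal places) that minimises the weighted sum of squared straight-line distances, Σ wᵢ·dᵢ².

(6.09, 12.00)

The minimiser of Σwᵢ‖p−pᵢ‖² is the weighted centroid p* = (Σwᵢpᵢ)/(Σwᵢ).
Σwᵢ = 860.
Σwᵢxᵢ = 450·8 + 60·4 + 350·4 = 5240.
Σwᵢyᵢ = 450·15 + 60·7 + 350·9 = 10320.
x* = 5240/860 = 6.09, y* = 10320/860 = 12.00.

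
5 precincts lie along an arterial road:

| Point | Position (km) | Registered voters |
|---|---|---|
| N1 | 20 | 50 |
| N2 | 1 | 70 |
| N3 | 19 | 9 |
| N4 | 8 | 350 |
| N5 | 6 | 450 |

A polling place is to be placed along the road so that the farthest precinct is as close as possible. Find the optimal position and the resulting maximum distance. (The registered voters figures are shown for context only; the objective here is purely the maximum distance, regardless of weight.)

location 10.5, max distance 9.5

The 1-center on a line is the midpoint of the two extreme points: leftmost at 1, rightmost at 20.
Optimal location = (1 + 20)/2 = 10.5; maximum distance = (20 − 1)/2 = 9.5.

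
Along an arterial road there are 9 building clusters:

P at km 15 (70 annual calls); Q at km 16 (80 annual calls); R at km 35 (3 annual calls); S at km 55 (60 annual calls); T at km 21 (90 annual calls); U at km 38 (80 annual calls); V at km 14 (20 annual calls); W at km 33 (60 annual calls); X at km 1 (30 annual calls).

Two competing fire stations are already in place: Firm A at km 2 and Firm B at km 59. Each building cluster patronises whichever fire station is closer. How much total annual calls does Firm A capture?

290

The indifferent point is the midpoint (2+59)/2 = 30.5; building clusters left of it (closer to Firm A at 2) go to Firm A, those right go to Firm B.
  X at 1 (w=30) → Firm A
  V at 14 (w=20) → Firm A
  P at 15 (w=70) → Firm A
  Q at 16 (w=80) → Firm A
  T at 21 (w=90) → Firm A
  W at 33 (w=60) → Firm B
  R at 35 (w=3) → Firm B
  U at 38 (w=80) → Firm B
  S at 55 (w=60) → Firm B
Firm A captures 290; Firm B captures 203.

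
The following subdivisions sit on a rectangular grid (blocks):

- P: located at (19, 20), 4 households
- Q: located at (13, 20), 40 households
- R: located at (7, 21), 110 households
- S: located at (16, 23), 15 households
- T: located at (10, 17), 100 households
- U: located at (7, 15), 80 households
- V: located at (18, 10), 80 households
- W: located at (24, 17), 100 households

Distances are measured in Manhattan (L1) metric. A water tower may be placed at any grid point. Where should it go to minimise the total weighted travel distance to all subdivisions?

Manhattan distance separates: Σwᵢ(|x−xᵢ|+|y−yᵢ|) = Σwᵢ|x−xᵢ| + Σwᵢ|y−yᵢ|, so x and y are optimised independently as 1-D weighted medians.
Total weight W = 529; half = 264.5.
x-coordinate, sorted with cumulative weight:
  x=7 (R, w=110) cum 110
  x=7 (U, w=80) cum 190
  x=10 (T, w=100) cum 290  ← median
  x=13 (Q, w=40) cum 330
  x=16 (S, w=15) cum 345
  x=18 (V, w=80) cum 425
  x=19 (P, w=4) cum 429
  x=24 (W, w=100) cum 529
⇒ x* = 10
y-coordinate, sorted with cumulative weight:
  y=10 (V, w=80) cum 80
  y=15 (U, w=80) cum 160
  y=17 (T, w=100) cum 260
  y=17 (W, w=100) cum 360  ← median
  y=20 (P, w=4) cum 364
  y=20 (Q, w=40) cum 404
  y=21 (R, w=110) cum 514
  y=23 (S, w=15) cum 529
⇒ y* = 17

(10, 17)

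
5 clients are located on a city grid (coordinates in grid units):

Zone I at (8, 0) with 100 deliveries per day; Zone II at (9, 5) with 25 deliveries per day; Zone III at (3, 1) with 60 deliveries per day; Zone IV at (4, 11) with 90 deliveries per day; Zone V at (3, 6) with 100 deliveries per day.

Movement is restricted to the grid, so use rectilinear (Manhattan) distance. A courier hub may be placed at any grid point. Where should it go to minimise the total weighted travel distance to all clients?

Manhattan distance separates: Σwᵢ(|x−xᵢ|+|y−yᵢ|) = Σwᵢ|x−xᵢ| + Σwᵢ|y−yᵢ|, so x and y are optimised independently as 1-D weighted medians.
Total weight W = 375; half = 187.5.
x-coordinate, sorted with cumulative weight:
  x=3 (Zone III, w=60) cum 60
  x=3 (Zone V, w=100) cum 160
  x=4 (Zone IV, w=90) cum 250  ← median
  x=8 (Zone I, w=100) cum 350
  x=9 (Zone II, w=25) cum 375
⇒ x* = 4
y-coordinate, sorted with cumulative weight:
  y=0 (Zone I, w=100) cum 100
  y=1 (Zone III, w=60) cum 160
  y=5 (Zone II, w=25) cum 185
  y=6 (Zone V, w=100) cum 285  ← median
  y=11 (Zone IV, w=90) cum 375
⇒ y* = 6

(4, 6)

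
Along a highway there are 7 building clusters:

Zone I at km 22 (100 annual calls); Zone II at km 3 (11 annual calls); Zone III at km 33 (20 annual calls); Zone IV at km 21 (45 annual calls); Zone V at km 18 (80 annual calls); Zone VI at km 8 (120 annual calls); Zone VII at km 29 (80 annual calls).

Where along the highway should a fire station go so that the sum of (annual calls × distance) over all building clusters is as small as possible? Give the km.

For a sum of weighted absolute distances on a line, the optimum is the weighted median (not the mean). Total weight W = 456; half-weight = 228.
Sort by position and accumulate weight:
  km 3 (Zone II, w=11) → cum 11
  km 8 (Zone VI, w=120) → cum 131
  km 18 (Zone V, w=80) → cum 211
  km 21 (Zone IV, w=45) → cum 256  ≥ 228 → median here
  km 22 (Zone I, w=100) → cum 356
  km 29 (Zone VII, w=80) → cum 436
  km 33 (Zone III, w=20) → cum 456
Optimal location: km 21.

x = 21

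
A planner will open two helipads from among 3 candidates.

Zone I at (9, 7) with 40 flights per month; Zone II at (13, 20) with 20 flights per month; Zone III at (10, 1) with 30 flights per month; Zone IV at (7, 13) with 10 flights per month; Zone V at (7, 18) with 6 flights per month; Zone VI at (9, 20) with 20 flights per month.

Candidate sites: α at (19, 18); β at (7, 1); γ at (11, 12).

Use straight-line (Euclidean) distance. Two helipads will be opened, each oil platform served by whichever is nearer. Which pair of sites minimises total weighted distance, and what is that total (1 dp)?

Evaluate every pair (each demand assigned to the nearer of the two):
  {β, γ}: total = 719.8
  {α, β}: total = 865.4
  {α, γ}: total = 922.7
Best pair: {β, γ} with total 719.8.

{β, γ}, total 719.8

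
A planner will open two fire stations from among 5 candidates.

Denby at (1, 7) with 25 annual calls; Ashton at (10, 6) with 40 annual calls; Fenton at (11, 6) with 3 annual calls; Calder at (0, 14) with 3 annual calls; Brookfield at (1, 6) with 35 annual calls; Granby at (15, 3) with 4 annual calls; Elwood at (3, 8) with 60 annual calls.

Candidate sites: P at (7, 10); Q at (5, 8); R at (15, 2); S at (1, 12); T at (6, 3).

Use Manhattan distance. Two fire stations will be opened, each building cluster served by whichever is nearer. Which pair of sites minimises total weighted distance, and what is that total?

{Q, R}, total 796

Evaluate every pair (each demand assigned to the nearer of the two):
  {Q, R}: total = 796
  {Q, S}: total = 828
  {Q, T}: total = 828
  {P, Q}: total = 852
  {S, T}: total = 1044
  {P, S}: total = 1068
  {R, S}: total = 1092
  {P, T}: total = 1238
  {P, R}: total = 1276
  {R, T}: total = 1344
Best pair: {Q, R} with total 796.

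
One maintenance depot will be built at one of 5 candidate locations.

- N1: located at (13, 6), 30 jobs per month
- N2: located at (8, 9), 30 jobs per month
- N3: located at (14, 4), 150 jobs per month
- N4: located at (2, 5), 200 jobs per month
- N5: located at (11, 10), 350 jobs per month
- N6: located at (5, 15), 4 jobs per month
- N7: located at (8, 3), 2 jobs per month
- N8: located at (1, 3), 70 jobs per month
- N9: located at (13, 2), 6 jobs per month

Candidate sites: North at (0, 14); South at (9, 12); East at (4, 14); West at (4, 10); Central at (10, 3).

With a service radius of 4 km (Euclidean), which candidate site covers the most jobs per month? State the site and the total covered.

Coverage radius r = 4 km; a point is covered iff (Δx)²+(Δy)² ≤ 4² = 16.
  North (0, 14): covers {none} → 0
  South (9, 12): covers {N2, N5} → 380
  East (4, 14): covers {N6} → 4
  West (4, 10): covers {none} → 0
  Central (10, 3): covers {N7, N9} → 8
Maximum coverage at South: 380 jobs per month.

South, covering 380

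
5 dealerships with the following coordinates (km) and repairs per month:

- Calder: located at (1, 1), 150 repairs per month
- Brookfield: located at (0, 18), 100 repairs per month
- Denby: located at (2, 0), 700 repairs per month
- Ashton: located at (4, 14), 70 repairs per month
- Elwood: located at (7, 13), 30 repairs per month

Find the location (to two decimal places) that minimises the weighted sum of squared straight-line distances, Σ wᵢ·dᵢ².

(1.94, 3.16)

The minimiser of Σwᵢ‖p−pᵢ‖² is the weighted centroid p* = (Σwᵢpᵢ)/(Σwᵢ).
Σwᵢ = 1050.
Σwᵢxᵢ = 150·1 + 100·0 + 700·2 + 70·4 + 30·7 = 2040.
Σwᵢyᵢ = 150·1 + 100·18 + 700·0 + 70·14 + 30·13 = 3320.
x* = 2040/1050 = 1.94, y* = 3320/1050 = 3.16.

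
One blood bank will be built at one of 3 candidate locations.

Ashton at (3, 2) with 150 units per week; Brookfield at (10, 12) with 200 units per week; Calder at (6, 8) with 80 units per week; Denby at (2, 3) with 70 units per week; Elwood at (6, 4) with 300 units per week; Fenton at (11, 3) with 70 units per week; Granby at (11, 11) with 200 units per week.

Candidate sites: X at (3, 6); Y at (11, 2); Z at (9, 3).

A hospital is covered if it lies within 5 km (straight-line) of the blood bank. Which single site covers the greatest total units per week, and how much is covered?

Coverage radius r = 5 km; a point is covered iff (Δx)²+(Δy)² ≤ 5² = 25.
  X (3, 6): covers {Ashton, Calder, Denby, Elwood} → 600
  Y (11, 2): covers {Fenton} → 70
  Z (9, 3): covers {Elwood, Fenton} → 370
Maximum coverage at X: 600 units per week.

X, covering 600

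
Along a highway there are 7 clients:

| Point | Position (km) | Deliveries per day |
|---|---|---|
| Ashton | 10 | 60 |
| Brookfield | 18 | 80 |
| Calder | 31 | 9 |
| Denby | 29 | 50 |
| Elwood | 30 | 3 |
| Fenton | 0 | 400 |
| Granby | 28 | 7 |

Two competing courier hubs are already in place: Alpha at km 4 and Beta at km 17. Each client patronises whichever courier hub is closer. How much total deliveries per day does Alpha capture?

460

The indifferent point is the midpoint (4+17)/2 = 10.5; clients left of it (closer to Alpha at 4) go to Alpha, those right go to Beta.
  Fenton at 0 (w=400) → Alpha
  Ashton at 10 (w=60) → Alpha
  Brookfield at 18 (w=80) → Beta
  Granby at 28 (w=7) → Beta
  Denby at 29 (w=50) → Beta
  Elwood at 30 (w=3) → Beta
  Calder at 31 (w=9) → Beta
Alpha captures 460; Beta captures 149.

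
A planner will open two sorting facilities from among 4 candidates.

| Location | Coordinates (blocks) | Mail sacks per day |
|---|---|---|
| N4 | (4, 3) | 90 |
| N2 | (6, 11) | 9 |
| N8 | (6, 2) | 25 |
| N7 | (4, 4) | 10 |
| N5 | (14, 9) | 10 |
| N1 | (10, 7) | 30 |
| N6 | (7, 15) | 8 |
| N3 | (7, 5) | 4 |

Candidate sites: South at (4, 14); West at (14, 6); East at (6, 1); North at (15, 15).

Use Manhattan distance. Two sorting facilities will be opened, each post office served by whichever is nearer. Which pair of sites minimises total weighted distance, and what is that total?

Evaluate every pair (each demand assigned to the nearer of the two):
  {West, East}: total = 845
  {East, North}: total = 979
  {South, East}: total = 982
  {South, West}: total = 1679
  {West, North}: total = 1983
  {South, North}: total = 2025
Best pair: {West, East} with total 845.

{West, East}, total 845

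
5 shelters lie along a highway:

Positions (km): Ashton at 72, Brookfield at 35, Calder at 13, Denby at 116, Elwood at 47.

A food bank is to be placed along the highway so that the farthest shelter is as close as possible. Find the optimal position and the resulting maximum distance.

The 1-center on a line is the midpoint of the two extreme points: leftmost at 13, rightmost at 116.
Optimal location = (13 + 116)/2 = 64.5; maximum distance = (116 − 13)/2 = 51.5.

location 64.5, max distance 51.5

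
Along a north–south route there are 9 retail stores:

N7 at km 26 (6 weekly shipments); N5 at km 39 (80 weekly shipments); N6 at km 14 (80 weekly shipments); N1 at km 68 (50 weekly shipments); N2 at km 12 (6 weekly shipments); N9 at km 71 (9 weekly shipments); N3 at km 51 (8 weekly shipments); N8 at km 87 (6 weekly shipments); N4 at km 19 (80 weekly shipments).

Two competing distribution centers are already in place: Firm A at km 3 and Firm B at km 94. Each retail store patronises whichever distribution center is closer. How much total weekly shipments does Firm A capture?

252

The indifferent point is the midpoint (3+94)/2 = 48.5; retail stores left of it (closer to Firm A at 3) go to Firm A, those right go to Firm B.
  N2 at 12 (w=6) → Firm A
  N6 at 14 (w=80) → Firm A
  N4 at 19 (w=80) → Firm A
  N7 at 26 (w=6) → Firm A
  N5 at 39 (w=80) → Firm A
  N3 at 51 (w=8) → Firm B
  N1 at 68 (w=50) → Firm B
  N9 at 71 (w=9) → Firm B
  N8 at 87 (w=6) → Firm B
Firm A captures 252; Firm B captures 73.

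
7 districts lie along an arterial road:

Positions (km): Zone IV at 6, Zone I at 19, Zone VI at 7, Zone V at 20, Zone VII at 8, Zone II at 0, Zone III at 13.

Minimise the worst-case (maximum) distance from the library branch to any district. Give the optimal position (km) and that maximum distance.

The 1-center on a line is the midpoint of the two extreme points: leftmost at 0, rightmost at 20.
Optimal location = (0 + 20)/2 = 10; maximum distance = (20 − 0)/2 = 10.

location 10, max distance 10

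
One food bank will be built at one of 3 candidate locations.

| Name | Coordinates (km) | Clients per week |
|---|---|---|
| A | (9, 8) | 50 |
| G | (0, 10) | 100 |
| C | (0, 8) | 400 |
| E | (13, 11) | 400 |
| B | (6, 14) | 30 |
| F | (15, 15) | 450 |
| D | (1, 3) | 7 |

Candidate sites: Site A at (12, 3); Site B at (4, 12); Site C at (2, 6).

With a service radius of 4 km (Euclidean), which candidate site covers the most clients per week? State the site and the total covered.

Site C, covering 407

Coverage radius r = 4 km; a point is covered iff (Δx)²+(Δy)² ≤ 4² = 16.
  Site A (12, 3): covers {none} → 0
  Site B (4, 12): covers {B} → 30
  Site C (2, 6): covers {C, D} → 407
Maximum coverage at Site C: 407 clients per week.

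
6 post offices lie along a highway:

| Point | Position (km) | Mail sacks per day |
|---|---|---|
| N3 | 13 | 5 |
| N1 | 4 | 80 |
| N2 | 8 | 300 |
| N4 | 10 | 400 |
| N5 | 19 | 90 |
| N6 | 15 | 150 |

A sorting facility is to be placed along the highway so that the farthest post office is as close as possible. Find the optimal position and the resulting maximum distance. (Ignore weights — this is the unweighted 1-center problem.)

The 1-center on a line is the midpoint of the two extreme points: leftmost at 4, rightmost at 19.
Optimal location = (4 + 19)/2 = 11.5; maximum distance = (19 − 4)/2 = 7.5.

location 11.5, max distance 7.5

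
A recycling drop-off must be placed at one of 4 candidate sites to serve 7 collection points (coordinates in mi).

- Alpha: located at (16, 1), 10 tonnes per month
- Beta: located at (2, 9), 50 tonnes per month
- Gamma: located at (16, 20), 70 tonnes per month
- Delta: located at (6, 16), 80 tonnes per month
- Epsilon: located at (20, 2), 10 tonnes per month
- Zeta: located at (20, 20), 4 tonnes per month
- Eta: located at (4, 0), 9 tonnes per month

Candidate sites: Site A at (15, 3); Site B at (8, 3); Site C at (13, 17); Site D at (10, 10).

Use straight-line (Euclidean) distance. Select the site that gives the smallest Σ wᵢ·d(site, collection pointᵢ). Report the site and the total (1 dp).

Site C, total 2074.6 mi

Total weighted distance at each candidate:
  Site A (15, 3): total = 3419.7
  Site B (8, 3): total = 3122.8
  Site C (13, 17): total = 2074.6
  Site D (10, 10): total = 2194.1
Minimum is at Site C with total 2074.6 mi.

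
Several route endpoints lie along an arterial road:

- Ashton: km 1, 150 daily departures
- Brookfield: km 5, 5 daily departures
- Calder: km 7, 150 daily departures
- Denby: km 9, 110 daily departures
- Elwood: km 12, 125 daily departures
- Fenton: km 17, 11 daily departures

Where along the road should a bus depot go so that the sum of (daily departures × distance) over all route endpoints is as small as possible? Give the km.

x = 7

For a sum of weighted absolute distances on a line, the optimum is the weighted median (not the mean). Total weight W = 551; half-weight = 275.5.
Sort by position and accumulate weight:
  km 1 (Ashton, w=150) → cum 150
  km 5 (Brookfield, w=5) → cum 155
  km 7 (Calder, w=150) → cum 305  ≥ 275.5 → median here
  km 9 (Denby, w=110) → cum 415
  km 12 (Elwood, w=125) → cum 540
  km 17 (Fenton, w=11) → cum 551
Optimal location: km 7.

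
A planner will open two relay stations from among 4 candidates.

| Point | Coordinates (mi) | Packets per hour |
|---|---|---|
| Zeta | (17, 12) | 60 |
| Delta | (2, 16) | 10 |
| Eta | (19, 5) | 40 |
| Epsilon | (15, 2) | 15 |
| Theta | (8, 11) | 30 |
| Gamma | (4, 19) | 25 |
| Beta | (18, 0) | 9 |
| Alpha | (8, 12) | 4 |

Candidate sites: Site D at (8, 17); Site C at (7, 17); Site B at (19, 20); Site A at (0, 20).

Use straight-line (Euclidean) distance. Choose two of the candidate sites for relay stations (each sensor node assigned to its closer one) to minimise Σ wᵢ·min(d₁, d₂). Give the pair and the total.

{Site C, Site B}, total 1874.0

Evaluate every pair (each demand assigned to the nearer of the two):
  {Site C, Site B}: total = 1874.0
  {Site D, Site B}: total = 1893.2
  {Site D, Site C}: total = 2035.8
  {Site D, Site A}: total = 2042.5
  {Site B, Site A}: total = 2105.9
  {Site C, Site A}: total = 2124.6
Best pair: {Site C, Site B} with total 1874.0.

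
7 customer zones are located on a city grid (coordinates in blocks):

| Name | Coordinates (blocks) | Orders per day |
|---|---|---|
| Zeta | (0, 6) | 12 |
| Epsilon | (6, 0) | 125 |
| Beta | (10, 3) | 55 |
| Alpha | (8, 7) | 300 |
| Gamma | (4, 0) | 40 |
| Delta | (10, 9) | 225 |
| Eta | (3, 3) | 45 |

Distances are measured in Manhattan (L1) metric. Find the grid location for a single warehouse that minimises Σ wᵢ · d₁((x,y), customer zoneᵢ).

(8, 7)

Manhattan distance separates: Σwᵢ(|x−xᵢ|+|y−yᵢ|) = Σwᵢ|x−xᵢ| + Σwᵢ|y−yᵢ|, so x and y are optimised independently as 1-D weighted medians.
Total weight W = 802; half = 401.
x-coordinate, sorted with cumulative weight:
  x=0 (Zeta, w=12) cum 12
  x=3 (Eta, w=45) cum 57
  x=4 (Gamma, w=40) cum 97
  x=6 (Epsilon, w=125) cum 222
  x=8 (Alpha, w=300) cum 522  ← median
  x=10 (Beta, w=55) cum 577
  x=10 (Delta, w=225) cum 802
⇒ x* = 8
y-coordinate, sorted with cumulative weight:
  y=0 (Epsilon, w=125) cum 125
  y=0 (Gamma, w=40) cum 165
  y=3 (Beta, w=55) cum 220
  y=3 (Eta, w=45) cum 265
  y=6 (Zeta, w=12) cum 277
  y=7 (Alpha, w=300) cum 577  ← median
  y=9 (Delta, w=225) cum 802
⇒ y* = 7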